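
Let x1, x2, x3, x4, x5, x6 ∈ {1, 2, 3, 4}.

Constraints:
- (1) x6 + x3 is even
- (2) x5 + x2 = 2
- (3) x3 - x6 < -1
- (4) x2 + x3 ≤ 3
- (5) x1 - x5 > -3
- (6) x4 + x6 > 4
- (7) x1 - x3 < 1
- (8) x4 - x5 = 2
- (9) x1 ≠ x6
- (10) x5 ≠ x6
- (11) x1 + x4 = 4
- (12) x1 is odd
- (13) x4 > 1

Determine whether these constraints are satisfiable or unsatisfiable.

Satisfiable

Try x1 = 1, x2 = 1, x3 = 1, x4 = 3, x5 = 1, x6 = 3.
Check constraint 2: x5 + x2 = 2; constraint 3: x3 - x6 = -2. The remaining constraints are straightforward to verify.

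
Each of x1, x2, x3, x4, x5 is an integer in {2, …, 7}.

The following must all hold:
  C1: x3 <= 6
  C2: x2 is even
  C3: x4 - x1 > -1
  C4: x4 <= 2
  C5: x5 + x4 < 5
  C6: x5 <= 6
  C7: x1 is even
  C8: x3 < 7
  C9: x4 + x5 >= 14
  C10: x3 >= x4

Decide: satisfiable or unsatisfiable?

From constraints 1 and 10: x4 ≤ x3 ≤ 6. From constraint 6: x5 ≤ 6. Hence x4 + x5 ≤ 12. But constraint 9 requires x4 + x5 ≥ 14, and 14 > 12. Contradiction.

Unsatisfiable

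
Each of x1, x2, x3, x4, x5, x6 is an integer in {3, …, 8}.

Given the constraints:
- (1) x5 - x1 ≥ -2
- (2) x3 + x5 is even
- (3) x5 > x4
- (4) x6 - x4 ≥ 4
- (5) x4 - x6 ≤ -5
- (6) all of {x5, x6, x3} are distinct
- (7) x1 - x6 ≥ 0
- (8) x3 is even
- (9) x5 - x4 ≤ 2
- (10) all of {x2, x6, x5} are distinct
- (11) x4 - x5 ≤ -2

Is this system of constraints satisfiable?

Unsatisfiable

Constraints 1, 5, 7, and 9 give x4 − x5 ≥ -2, x5 − x1 ≥ -2, x1 − x6 ≥ 0, x6 − x4 ≥ 5.
Adding all 4 inequalities: the left sides telescope to 0, and the right sides sum to (-2) + (-2) + 0 + 5 = 1. So 0 ≥ 1, which is false.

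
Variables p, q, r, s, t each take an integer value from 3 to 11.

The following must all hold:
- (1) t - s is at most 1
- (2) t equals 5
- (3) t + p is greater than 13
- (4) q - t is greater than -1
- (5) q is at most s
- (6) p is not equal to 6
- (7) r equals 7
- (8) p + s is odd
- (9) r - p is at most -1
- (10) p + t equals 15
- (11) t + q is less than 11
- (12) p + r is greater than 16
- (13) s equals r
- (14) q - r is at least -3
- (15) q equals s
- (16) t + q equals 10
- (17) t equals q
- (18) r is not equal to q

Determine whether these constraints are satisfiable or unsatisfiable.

Constraint 2 fixes t = 5 and constraint 7 fixes r = 7. Constraints 13, 15, and 17 give t = q = s = r, so t = r. But 5 ≠ 7 — contradiction.

Unsatisfiable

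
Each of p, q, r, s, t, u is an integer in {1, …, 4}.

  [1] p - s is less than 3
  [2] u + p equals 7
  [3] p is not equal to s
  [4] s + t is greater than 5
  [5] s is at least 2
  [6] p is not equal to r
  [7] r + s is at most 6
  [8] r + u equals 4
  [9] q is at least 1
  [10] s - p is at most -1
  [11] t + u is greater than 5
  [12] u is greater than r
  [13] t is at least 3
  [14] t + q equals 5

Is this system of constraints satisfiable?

Setting (p, q, r, s, t, u) = (4, 1, 1, 2, 4, 3) satisfies everything: constraint 1: p - s = 2; constraint 2: u + p = 7; constraint 4: s + t = 6, and the others follow.

Satisfiable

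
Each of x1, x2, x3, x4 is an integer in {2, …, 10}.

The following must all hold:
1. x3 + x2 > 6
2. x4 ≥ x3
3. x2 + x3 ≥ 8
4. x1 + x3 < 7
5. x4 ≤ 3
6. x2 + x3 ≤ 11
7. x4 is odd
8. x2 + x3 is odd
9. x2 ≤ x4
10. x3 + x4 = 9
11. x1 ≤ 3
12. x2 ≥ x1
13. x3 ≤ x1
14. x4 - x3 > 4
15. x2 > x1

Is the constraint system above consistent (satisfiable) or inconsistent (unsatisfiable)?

From constraints 5 and 9: x2 ≤ x4 ≤ 3. From constraints 11 and 13: x3 ≤ x1 ≤ 3. Hence x2 + x3 ≤ 6. But constraint 3 requires x2 + x3 ≥ 8, and 8 > 6. Contradiction.

Unsatisfiable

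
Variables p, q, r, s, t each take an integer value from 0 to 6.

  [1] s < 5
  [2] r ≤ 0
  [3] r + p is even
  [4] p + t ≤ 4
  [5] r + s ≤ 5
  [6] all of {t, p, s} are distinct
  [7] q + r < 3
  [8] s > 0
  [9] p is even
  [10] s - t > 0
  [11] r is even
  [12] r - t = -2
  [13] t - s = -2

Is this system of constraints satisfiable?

Satisfiable

Try p = 0, q = 0, r = 0, s = 4, t = 2.
Check constraint 4: p + t = 2; constraint 5: r + s = 4. The remaining constraints are straightforward to verify.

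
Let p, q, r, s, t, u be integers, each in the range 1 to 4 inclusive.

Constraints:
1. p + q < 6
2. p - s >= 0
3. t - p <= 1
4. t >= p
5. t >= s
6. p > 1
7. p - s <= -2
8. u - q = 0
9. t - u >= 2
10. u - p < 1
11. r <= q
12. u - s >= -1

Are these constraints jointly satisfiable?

Unsatisfiable

Constraints 3, 7, 9, and 12 give s − p ≥ 2, p − t ≥ -1, t − u ≥ 2, u − s ≥ -1.
Adding all 4 inequalities: the left sides telescope to 0, and the right sides sum to 2 + (-1) + 2 + (-1) = 2. So 0 ≥ 2, which is false.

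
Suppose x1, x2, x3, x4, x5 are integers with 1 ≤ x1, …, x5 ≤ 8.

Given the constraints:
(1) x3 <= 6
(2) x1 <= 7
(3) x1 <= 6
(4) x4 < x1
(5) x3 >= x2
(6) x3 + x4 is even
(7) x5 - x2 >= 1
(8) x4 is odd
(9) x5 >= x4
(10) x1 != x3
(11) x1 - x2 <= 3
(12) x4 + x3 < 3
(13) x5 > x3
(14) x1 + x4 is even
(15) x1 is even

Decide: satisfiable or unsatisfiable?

Constraint 15 makes x1 even and constraint 8 makes x4 odd, so x1 + x4 must be odd. Constraint 14 says x1 + x4 is even — contradiction.

Unsatisfiable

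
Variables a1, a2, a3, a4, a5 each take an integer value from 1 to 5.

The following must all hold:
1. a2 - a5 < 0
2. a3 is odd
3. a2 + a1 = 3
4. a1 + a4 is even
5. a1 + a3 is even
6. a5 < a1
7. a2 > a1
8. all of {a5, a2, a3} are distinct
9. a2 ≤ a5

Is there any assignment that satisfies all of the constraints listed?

Unsatisfiable

Constraints 1, 6, and 7 give a5 < a1, a1 < a2, a2 < a5. Chaining: a5 < a1 < a2 < a5, which forces a5 < a5 — impossible.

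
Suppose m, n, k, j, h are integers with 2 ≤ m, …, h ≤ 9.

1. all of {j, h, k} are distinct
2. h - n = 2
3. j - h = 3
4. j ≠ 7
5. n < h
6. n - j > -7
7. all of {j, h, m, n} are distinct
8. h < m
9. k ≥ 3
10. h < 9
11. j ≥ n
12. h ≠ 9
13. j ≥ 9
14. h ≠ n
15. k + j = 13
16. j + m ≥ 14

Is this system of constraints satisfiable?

Satisfiable

Take m = 8, n = 4, k = 4, j = 9, h = 6. Then constraint 2: h - n = 2; constraint 3: j - h = 3, and every other listed constraint is also met.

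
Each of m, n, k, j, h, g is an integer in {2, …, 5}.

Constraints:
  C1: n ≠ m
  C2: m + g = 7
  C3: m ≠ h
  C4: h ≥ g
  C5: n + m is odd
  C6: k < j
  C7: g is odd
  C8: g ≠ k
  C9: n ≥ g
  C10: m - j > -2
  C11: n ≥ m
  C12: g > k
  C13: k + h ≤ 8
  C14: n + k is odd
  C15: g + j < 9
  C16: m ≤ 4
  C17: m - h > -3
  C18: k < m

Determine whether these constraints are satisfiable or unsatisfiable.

Try m = 4, n = 5, k = 2, j = 5, h = 5, g = 3.
Check constraint 2: m + g = 7; constraint 10: m - j = -1. The remaining constraints are straightforward to verify.

Satisfiable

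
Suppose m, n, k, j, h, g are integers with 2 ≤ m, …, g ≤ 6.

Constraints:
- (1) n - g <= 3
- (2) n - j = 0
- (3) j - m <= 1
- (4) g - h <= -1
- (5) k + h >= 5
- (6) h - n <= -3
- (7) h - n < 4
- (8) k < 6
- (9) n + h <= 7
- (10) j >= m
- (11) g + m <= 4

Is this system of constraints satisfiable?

Unsatisfiable

Constraints 1, 4, and 6 give g − n ≥ -3, n − h ≥ 3, h − g ≥ 1.
Adding all 3 inequalities: the left sides telescope to 0, and the right sides sum to (-3) + 3 + 1 = 1. So 0 ≥ 1, which is false.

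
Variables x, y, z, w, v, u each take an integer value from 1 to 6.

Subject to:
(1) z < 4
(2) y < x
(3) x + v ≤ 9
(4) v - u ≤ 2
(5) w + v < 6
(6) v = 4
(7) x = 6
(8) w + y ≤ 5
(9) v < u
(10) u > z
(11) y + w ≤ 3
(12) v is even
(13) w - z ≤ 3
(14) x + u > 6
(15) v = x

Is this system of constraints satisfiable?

Unsatisfiable

Constraint 6 fixes v = 4 and constraint 7 fixes x = 6, but constraint 15 requires v = x. Since 4 ≠ 6, contradiction.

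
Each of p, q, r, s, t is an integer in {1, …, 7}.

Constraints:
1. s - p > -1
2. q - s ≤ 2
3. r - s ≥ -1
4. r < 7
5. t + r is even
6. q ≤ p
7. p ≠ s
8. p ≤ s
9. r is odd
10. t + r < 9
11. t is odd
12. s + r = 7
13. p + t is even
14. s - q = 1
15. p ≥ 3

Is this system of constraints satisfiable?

Satisfiable

One satisfying assignment is p = 3, q = 3, r = 3, s = 4, t = 3.
For the less obvious constraints — constraint 1: s - p = 1; constraint 2: q - s = -1; constraint 3: r - s = -1 — and the others hold by inspection.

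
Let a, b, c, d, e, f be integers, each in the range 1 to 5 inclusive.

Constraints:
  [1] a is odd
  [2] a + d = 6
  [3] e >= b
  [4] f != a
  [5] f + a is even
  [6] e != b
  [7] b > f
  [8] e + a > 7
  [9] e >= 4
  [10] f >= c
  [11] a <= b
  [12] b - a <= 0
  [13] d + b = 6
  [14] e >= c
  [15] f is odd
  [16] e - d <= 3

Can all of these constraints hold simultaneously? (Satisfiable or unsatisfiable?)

Setting (a, b, c, d, e, f) = (3, 3, 1, 3, 5, 1) satisfies everything: constraint 2: a + d = 6; constraint 8: e + a = 8; constraint 12: b - a = 0, and the others follow.

Satisfiable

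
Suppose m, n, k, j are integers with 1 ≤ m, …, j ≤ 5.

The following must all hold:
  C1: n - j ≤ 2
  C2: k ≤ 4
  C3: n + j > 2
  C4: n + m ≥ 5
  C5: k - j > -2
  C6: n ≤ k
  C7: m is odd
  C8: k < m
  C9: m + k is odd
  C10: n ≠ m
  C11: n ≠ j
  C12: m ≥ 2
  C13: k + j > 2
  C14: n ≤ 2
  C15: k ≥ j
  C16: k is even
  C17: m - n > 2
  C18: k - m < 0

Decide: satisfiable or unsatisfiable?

Satisfiable

One satisfying assignment is m = 5, n = 2, k = 2, j = 1.
For the less obvious constraints — constraint 1: n - j = 1; constraint 3: n + j = 3 — and the others hold by inspection.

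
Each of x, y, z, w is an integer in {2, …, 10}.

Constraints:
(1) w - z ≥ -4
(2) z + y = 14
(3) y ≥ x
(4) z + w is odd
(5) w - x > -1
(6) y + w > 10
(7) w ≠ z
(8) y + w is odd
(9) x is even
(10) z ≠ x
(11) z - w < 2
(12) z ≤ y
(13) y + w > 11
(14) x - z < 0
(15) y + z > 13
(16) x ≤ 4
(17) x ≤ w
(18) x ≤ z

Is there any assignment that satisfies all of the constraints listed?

Satisfiable

One satisfying assignment is x = 2, y = 10, z = 4, w = 3.
For the less obvious constraints — constraint 1: w - z = -1; constraint 2: z + y = 14 — and the others hold by inspection.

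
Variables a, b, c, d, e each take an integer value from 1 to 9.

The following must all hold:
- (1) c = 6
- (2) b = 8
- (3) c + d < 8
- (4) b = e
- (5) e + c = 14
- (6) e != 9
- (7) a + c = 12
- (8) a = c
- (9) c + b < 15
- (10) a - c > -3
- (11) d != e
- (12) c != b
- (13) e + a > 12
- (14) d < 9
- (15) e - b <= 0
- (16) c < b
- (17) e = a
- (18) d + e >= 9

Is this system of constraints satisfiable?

Unsatisfiable

Constraint 2 fixes b = 8 and constraint 1 fixes c = 6. Constraints 4, 8, and 17 give b = e = a = c, so b = c. But 8 ≠ 6 — contradiction.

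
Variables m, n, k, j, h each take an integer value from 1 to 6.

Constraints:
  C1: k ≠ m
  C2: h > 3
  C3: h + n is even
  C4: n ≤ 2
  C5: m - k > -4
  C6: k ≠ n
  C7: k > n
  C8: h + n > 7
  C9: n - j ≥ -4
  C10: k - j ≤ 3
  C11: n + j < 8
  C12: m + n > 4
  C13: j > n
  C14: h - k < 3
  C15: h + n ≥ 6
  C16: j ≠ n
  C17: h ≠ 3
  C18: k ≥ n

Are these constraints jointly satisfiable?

Try m = 5, n = 2, k = 6, j = 3, h = 6.
Check constraint 5: m - k = -1; constraint 8: h + n = 8; constraint 9: n - j = -1. The remaining constraints are straightforward to verify.

Satisfiable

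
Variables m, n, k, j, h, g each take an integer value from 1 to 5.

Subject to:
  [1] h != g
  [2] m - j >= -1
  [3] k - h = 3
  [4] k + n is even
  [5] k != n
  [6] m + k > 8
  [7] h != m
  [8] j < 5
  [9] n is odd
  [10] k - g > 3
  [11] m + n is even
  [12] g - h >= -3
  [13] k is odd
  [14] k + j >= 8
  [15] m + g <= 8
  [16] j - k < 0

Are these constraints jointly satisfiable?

Satisfiable

Setting (m, n, k, j, h, g) = (5, 1, 5, 4, 2, 1) satisfies everything: constraint 2: m - j = 1; constraint 3: k - h = 3; constraint 6: m + k = 10, and the others follow.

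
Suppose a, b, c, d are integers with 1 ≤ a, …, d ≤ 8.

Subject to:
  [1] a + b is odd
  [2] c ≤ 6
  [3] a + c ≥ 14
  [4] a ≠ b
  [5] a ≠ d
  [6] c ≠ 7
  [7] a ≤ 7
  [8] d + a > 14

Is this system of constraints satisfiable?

From constraint 7: a ≤ 7. From constraint 2: c ≤ 6. Hence a + c ≤ 13. But constraint 3 requires a + c ≥ 14, and 14 > 13. Contradiction.

Unsatisfiable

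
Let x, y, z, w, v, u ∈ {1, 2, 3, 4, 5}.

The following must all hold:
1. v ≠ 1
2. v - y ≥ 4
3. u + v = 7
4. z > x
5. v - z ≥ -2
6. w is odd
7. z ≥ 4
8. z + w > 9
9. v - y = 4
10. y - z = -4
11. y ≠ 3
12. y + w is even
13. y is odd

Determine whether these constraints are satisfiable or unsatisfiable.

One satisfying assignment is x = 3, y = 1, z = 5, w = 5, v = 5, u = 2.
For the less obvious constraints — constraint 2: v - y = 4; constraint 3: u + v = 7; constraint 5: v - z = 0 — and the others hold by inspection.

Satisfiable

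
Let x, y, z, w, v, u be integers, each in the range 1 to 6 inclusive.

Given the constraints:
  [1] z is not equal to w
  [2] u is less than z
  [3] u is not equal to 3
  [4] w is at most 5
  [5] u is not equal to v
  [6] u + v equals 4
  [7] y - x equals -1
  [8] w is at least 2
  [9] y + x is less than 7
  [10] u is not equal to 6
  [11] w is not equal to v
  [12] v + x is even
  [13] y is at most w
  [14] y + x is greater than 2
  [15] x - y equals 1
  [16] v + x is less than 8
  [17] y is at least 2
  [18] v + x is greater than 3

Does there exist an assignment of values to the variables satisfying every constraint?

Setting (x, y, z, w, v, u) = (3, 2, 6, 4, 3, 1) satisfies everything: constraint 6: u + v = 4; constraint 7: y - x = -1; constraint 9: y + x = 5, and the others follow.

Satisfiable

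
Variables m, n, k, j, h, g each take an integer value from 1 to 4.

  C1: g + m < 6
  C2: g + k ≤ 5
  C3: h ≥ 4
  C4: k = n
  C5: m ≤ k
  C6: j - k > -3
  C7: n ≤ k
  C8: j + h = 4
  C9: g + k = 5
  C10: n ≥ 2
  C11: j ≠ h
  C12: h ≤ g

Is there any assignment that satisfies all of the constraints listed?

From constraints 3 and 12: g ≥ h ≥ 4. From constraints 7 and 10: k ≥ n ≥ 2. Hence g + k ≥ 6. But constraint 2 requires g + k ≤ 5, and 5 < 6. Contradiction.

Unsatisfiable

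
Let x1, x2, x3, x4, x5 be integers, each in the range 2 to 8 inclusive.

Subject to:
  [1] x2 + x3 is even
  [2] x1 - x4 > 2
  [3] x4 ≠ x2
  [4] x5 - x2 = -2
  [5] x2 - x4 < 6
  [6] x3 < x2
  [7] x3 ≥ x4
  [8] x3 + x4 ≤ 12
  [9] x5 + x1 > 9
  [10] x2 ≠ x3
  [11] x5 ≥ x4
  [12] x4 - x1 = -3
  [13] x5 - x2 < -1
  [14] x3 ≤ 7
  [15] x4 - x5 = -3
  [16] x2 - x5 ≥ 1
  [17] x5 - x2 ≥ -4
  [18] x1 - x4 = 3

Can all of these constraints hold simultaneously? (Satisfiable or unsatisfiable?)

Satisfiable

Try x1 = 6, x2 = 8, x3 = 6, x4 = 3, x5 = 6.
Check constraint 2: x1 - x4 = 3; constraint 4: x5 - x2 = -2; constraint 5: x2 - x4 = 5. The remaining constraints are straightforward to verify.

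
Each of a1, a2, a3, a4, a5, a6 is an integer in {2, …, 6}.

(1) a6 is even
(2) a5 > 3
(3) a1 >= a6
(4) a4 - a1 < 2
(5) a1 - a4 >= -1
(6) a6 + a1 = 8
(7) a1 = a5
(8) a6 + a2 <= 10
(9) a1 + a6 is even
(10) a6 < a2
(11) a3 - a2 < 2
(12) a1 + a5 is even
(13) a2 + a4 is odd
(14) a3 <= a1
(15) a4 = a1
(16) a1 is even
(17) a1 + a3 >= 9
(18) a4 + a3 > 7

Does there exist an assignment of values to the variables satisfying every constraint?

Satisfiable

Setting (a1, a2, a3, a4, a5, a6) = (6, 5, 4, 6, 6, 2) satisfies everything: constraint 4: a4 - a1 = 0; constraint 5: a1 - a4 = 0; constraint 6: a6 + a1 = 8, and the others follow.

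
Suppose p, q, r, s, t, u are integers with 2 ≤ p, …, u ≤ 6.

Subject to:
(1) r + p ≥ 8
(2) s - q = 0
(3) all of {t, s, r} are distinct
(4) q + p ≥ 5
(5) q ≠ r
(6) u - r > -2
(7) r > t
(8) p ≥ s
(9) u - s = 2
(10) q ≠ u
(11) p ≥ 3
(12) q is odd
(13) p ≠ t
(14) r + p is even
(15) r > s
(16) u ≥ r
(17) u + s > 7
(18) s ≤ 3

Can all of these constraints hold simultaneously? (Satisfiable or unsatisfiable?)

One satisfying assignment is p = 5, q = 3, r = 5, s = 3, t = 4, u = 5.
For the less obvious constraints — constraint 1: r + p = 10; constraint 2: s - q = 0 — and the others hold by inspection.

Satisfiable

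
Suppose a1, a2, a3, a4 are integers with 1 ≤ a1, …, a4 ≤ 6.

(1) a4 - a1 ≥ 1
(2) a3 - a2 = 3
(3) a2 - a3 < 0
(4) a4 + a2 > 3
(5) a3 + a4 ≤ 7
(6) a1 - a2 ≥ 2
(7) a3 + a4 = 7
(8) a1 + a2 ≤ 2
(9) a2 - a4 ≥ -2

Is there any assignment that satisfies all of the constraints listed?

Constraints 1, 6, and 9 give a4 − a1 ≥ 1, a1 − a2 ≥ 2, a2 − a4 ≥ -2.
Adding all 3 inequalities: the left sides telescope to 0, and the right sides sum to 1 + 2 + (-2) = 1. So 0 ≥ 1, which is false.

Unsatisfiable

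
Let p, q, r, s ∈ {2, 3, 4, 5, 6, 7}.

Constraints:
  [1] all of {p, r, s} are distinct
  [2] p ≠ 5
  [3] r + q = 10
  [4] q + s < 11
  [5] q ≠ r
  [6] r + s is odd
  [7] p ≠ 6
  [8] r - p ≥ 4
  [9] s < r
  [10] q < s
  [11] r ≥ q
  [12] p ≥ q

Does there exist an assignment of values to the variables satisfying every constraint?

Take p = 3, q = 3, r = 7, s = 6. Then constraint 3: r + q = 10; constraint 4: q + s = 9; constraint 8: r - p = 4, and every other listed constraint is also met.

Satisfiable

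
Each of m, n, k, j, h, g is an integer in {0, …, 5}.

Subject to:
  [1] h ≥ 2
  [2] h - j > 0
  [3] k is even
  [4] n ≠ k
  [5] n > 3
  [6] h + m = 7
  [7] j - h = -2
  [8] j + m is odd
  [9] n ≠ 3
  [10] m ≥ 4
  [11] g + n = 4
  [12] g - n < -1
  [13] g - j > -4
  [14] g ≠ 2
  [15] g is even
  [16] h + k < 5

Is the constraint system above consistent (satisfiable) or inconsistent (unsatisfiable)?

Satisfiable

One satisfying assignment is m = 4, n = 4, k = 0, j = 1, h = 3, g = 0.
For the less obvious constraints — constraint 2: h - j = 2; constraint 6: h + m = 7 — and the others hold by inspection.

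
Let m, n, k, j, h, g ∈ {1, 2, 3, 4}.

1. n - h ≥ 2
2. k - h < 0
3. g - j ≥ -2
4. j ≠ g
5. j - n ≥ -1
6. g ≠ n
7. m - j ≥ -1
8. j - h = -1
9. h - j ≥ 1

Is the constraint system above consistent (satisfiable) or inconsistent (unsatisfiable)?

Unsatisfiable

Constraints 1, 5, and 9 give j − n ≥ -1, n − h ≥ 2, h − j ≥ 1.
Adding all 3 inequalities: the left sides telescope to 0, and the right sides sum to (-1) + 2 + 1 = 2. So 0 ≥ 2, which is false.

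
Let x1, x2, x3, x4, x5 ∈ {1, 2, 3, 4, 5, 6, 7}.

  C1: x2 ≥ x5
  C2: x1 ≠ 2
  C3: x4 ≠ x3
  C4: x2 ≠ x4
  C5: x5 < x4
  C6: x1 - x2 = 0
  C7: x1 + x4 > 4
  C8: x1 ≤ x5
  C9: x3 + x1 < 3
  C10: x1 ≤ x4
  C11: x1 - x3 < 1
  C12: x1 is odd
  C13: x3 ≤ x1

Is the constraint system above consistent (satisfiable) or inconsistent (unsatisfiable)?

Satisfiable

Setting (x1, x2, x3, x4, x5) = (1, 1, 1, 6, 1) satisfies everything: constraint 6: x1 - x2 = 0; constraint 7: x1 + x4 = 7; constraint 9: x3 + x1 = 2, and the others follow.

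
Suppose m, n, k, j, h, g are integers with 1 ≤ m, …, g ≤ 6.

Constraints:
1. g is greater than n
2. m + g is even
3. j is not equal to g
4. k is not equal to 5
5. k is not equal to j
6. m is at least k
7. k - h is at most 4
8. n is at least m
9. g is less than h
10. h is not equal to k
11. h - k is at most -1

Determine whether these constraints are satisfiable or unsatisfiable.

Unsatisfiable

Constraints 1, 6, 8, 9, and 11 give k ≤ m, m ≤ n, n < g, g < h, h < k. Chaining: k ≤ m ≤ n < g < h < k, which forces k < k — impossible.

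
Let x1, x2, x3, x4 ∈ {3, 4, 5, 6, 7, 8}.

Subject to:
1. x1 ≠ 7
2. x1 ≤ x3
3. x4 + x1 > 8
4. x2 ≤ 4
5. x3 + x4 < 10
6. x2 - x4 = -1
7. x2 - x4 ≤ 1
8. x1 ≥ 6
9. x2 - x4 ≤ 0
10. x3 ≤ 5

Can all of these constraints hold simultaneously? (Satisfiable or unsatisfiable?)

Unsatisfiable

From constraint 8: x1 ≥ 6. From constraints 2 and 10: x1 ≤ x3 and x3 ≤ 5, so x1 ≤ 5. But 5 < 6, so no value of x1 works.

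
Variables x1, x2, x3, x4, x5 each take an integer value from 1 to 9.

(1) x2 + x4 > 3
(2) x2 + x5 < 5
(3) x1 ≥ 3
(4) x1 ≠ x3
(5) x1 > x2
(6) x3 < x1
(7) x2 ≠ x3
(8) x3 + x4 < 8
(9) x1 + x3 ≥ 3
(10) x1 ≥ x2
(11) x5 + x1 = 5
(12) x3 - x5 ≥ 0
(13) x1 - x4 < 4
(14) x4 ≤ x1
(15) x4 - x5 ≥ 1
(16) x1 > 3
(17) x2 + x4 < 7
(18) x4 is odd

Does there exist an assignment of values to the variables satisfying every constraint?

Take x1 = 4, x2 = 3, x3 = 2, x4 = 3, x5 = 1. Then constraint 1: x2 + x4 = 6; constraint 2: x2 + x5 = 4, and every other listed constraint is also met.

Satisfiable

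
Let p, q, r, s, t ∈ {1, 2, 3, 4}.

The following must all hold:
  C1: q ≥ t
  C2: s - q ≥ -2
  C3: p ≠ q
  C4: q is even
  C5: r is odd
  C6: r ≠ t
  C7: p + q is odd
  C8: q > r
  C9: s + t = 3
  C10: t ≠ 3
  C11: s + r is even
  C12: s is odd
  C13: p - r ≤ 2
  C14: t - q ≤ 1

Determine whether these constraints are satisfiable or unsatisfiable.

Satisfiable

Setting (p, q, r, s, t) = (1, 2, 1, 1, 2) satisfies everything: constraint 2: s - q = -1; constraint 9: s + t = 3; constraint 13: p - r = 0, and the others follow.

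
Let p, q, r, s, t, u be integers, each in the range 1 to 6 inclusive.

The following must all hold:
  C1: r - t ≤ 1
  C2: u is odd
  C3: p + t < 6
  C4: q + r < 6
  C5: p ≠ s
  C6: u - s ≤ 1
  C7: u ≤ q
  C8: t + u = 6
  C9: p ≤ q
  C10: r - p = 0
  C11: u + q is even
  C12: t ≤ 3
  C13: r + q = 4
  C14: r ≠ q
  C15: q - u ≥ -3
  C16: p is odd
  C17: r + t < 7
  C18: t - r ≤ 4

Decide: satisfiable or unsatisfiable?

Try p = 1, q = 3, r = 1, s = 5, t = 3, u = 3.
Check constraint 1: r - t = -2; constraint 3: p + t = 4; constraint 4: q + r = 4. The remaining constraints are straightforward to verify.

Satisfiable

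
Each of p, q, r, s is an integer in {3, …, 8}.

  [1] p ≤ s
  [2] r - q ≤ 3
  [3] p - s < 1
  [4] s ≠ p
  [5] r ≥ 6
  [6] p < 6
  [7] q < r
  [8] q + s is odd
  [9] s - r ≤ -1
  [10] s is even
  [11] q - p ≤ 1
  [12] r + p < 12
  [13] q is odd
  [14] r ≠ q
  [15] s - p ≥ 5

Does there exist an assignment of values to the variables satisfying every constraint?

Unsatisfiable

Constraints 2, 9, 11, and 15 give p − q ≥ -1, q − r ≥ -3, r − s ≥ 1, s − p ≥ 5.
Adding all 4 inequalities: the left sides telescope to 0, and the right sides sum to (-1) + (-3) + 1 + 5 = 2. So 0 ≥ 2, which is false.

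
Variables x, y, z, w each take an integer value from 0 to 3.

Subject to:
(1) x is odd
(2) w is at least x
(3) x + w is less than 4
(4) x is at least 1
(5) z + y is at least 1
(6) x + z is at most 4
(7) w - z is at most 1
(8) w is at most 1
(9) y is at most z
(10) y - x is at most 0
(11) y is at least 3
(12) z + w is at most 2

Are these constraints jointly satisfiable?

Unsatisfiable

From constraints 9 and 11: z ≥ y ≥ 3. From constraints 2 and 4: w ≥ x ≥ 1. Hence z + w ≥ 4. But constraint 12 requires z + w ≤ 2, and 2 < 4. Contradiction.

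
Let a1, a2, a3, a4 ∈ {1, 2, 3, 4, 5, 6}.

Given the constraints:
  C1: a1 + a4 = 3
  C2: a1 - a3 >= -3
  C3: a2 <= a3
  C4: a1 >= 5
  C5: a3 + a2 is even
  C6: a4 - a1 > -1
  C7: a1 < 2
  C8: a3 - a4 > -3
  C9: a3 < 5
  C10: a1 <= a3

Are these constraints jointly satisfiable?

Unsatisfiable

From constraints 4 and 10: a3 ≥ a1 and a1 ≥ 5, so a3 ≥ 5. From constraint 9: a3 ≤ 4. But 4 < 5, so no value of a3 works.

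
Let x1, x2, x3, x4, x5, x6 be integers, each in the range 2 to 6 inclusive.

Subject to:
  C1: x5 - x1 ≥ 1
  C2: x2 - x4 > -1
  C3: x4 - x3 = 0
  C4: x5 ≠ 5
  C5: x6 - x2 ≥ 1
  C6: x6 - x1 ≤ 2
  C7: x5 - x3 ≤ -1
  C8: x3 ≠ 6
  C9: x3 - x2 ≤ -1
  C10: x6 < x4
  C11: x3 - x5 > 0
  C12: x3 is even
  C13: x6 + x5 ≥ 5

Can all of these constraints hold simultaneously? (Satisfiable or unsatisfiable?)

Constraints 1, 5, 6, 7, and 9 give x2 − x3 ≥ 1, x3 − x5 ≥ 1, x5 − x1 ≥ 1, x1 − x6 ≥ -2, x6 − x2 ≥ 1.
Adding all 5 inequalities: the left sides telescope to 0, and the right sides sum to 1 + 1 + 1 + (-2) + 1 = 2. So 0 ≥ 2, which is false.

Unsatisfiable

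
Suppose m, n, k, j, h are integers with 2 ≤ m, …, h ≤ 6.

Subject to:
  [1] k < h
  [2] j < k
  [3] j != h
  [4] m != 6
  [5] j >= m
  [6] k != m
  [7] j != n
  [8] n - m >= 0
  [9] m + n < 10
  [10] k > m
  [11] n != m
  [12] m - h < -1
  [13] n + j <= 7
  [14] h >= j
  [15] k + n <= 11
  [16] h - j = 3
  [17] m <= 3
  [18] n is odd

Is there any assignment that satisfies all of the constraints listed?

Satisfiable

Take m = 2, n = 5, k = 4, j = 2, h = 5. Then constraint 8: n - m = 3; constraint 9: m + n = 7, and every other listed constraint is also met.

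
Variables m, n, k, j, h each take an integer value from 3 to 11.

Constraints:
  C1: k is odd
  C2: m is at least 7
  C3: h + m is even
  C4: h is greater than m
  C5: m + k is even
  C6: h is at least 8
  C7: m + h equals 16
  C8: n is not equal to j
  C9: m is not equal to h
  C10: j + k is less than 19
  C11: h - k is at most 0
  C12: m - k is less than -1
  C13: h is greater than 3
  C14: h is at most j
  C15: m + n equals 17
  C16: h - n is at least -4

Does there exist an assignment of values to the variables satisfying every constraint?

Setting (m, n, k, j, h) = (7, 10, 9, 9, 9) satisfies everything: constraint 7: m + h = 16; constraint 10: j + k = 18, and the others follow.

Satisfiable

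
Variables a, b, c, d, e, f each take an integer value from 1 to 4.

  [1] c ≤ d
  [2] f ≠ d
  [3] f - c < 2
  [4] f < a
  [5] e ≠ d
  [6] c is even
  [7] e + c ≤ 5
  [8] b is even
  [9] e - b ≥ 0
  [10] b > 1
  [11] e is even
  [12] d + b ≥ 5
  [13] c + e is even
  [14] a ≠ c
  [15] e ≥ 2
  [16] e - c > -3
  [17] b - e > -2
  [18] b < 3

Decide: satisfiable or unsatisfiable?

One satisfying assignment is a = 3, b = 2, c = 2, d = 3, e = 2, f = 1.
For the less obvious constraints — constraint 3: f - c = -1; constraint 7: e + c = 4; constraint 9: e - b = 0 — and the others hold by inspection.

Satisfiable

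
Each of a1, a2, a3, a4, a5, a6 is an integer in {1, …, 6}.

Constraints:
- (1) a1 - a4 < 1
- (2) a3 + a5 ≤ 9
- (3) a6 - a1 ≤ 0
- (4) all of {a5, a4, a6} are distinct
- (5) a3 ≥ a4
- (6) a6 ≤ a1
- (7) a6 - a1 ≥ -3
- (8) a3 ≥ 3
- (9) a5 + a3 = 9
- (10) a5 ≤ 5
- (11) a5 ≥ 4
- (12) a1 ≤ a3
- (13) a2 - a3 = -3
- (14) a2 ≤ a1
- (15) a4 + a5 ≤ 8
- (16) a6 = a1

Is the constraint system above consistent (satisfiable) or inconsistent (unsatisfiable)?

Satisfiable

One satisfying assignment is a1 = 2, a2 = 1, a3 = 4, a4 = 3, a5 = 5, a6 = 2.
For the less obvious constraints — constraint 1: a1 - a4 = -1; constraint 2: a3 + a5 = 9; constraint 3: a6 - a1 = 0 — and the others hold by inspection.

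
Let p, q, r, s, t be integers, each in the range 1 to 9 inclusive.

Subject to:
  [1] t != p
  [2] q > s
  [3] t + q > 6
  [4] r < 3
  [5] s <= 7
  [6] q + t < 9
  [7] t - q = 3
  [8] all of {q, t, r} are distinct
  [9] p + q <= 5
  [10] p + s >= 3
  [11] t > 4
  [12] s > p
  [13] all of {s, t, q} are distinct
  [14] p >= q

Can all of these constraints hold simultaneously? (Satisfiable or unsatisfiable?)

Constraints 2, 12, and 14 give q ≤ p, p < s, s < q. Chaining: q ≤ p < s < q, which forces q < q — impossible.

Unsatisfiable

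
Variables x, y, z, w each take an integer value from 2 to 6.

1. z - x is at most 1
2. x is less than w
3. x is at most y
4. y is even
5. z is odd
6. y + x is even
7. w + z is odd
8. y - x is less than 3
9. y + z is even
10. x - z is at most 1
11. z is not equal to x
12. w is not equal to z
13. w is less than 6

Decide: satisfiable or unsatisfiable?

Unsatisfiable

Constraint 4 makes y even and constraint 5 makes z odd, so y + z must be odd. Constraint 9 says y + z is even — contradiction.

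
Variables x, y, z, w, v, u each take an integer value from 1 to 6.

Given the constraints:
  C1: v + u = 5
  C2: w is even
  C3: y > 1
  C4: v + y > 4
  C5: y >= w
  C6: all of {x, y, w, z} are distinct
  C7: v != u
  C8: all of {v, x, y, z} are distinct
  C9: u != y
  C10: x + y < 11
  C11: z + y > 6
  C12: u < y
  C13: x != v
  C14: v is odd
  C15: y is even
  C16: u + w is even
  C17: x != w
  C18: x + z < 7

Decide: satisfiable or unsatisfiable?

Satisfiable

Setting (x, y, z, w, v, u) = (3, 6, 2, 4, 1, 4) satisfies everything: constraint 1: v + u = 5; constraint 4: v + y = 7; constraint 10: x + y = 9, and the others follow.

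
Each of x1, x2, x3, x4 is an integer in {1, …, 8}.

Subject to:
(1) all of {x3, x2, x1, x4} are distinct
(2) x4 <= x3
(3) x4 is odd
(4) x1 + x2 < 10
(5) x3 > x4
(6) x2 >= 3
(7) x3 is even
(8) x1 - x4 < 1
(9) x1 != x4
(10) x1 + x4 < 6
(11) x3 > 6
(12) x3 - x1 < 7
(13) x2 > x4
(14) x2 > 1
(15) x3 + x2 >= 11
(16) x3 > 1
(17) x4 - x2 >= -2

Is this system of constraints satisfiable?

Try x1 = 2, x2 = 5, x3 = 8, x4 = 3.
Check constraint 4: x1 + x2 = 7; constraint 8: x1 - x4 = -1; constraint 10: x1 + x4 = 5. The remaining constraints are straightforward to verify.

Satisfiable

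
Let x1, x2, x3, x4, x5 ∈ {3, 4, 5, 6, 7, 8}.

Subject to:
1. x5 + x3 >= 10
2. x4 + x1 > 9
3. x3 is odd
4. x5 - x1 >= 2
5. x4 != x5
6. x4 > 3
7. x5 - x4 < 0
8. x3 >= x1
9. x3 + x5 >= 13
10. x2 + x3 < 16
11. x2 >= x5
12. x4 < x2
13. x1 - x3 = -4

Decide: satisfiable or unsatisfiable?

Satisfiable

Setting (x1, x2, x3, x4, x5) = (3, 8, 7, 7, 6) satisfies everything: constraint 1: x5 + x3 = 13; constraint 2: x4 + x1 = 10, and the others follow.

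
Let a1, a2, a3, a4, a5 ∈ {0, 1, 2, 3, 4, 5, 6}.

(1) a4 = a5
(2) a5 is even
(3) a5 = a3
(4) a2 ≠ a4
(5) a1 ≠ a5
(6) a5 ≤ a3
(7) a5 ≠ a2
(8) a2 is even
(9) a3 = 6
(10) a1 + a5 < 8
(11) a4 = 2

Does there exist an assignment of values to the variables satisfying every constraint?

Constraint 11 fixes a4 = 2 and constraint 9 fixes a3 = 6. Constraints 1 and 3 give a4 = a5 = a3, so a4 = a3. But 2 ≠ 6 — contradiction.

Unsatisfiable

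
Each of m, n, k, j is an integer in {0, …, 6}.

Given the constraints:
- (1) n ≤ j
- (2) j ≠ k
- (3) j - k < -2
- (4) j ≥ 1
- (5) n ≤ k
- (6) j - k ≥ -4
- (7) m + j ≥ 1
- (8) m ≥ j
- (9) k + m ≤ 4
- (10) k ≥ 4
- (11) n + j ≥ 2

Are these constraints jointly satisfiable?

From constraint 10: k ≥ 4. From constraints 4 and 8: m ≥ j ≥ 1. Hence k + m ≥ 5. But constraint 9 requires k + m ≤ 4, and 4 < 5. Contradiction.

Unsatisfiable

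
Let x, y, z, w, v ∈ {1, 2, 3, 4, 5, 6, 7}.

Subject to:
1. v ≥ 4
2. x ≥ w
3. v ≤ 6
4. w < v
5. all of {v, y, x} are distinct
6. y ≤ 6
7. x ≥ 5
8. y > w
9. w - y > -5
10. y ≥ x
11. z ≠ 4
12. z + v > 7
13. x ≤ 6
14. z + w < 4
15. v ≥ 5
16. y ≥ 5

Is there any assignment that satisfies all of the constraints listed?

Constraints 3, 6, 7, 13, 15, and 16 confine each of v, y, x to the 2 values {5, 6}.
Constraint 5 requires all 3 of them to be distinct, but only 2 values are available — impossible by the pigeonhole principle.

Unsatisfiable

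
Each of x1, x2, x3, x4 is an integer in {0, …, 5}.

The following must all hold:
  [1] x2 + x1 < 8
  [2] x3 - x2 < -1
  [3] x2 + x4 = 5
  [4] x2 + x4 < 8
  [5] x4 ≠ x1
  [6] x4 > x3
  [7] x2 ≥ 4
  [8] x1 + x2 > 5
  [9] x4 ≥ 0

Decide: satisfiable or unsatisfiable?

Setting (x1, x2, x3, x4) = (2, 4, 0, 1) satisfies everything: constraint 1: x2 + x1 = 6; constraint 2: x3 - x2 = -4; constraint 3: x2 + x4 = 5, and the others follow.

Satisfiable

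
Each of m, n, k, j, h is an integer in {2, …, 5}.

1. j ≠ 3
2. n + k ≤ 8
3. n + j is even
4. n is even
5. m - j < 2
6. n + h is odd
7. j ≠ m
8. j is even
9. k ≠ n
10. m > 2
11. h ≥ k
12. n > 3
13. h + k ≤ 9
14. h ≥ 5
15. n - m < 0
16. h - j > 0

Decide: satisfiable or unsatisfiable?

Satisfiable

The assignment m = 5, n = 4, k = 2, j = 4, h = 5 works:
  constraint 2 holds since n + k = 6.
  constraint 5 holds since m - j = 1.
The rest check out directly.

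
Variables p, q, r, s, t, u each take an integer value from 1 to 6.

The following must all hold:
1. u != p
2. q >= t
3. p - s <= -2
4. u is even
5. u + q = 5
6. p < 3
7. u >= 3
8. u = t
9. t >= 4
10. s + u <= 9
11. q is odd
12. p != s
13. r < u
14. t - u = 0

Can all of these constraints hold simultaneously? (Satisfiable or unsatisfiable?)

From constraint 7: u ≥ 3. From constraints 2 and 9: q ≥ t ≥ 4. Hence u + q ≥ 7. But constraint 5 requires u + q = 5, and 5 < 7. Contradiction.

Unsatisfiable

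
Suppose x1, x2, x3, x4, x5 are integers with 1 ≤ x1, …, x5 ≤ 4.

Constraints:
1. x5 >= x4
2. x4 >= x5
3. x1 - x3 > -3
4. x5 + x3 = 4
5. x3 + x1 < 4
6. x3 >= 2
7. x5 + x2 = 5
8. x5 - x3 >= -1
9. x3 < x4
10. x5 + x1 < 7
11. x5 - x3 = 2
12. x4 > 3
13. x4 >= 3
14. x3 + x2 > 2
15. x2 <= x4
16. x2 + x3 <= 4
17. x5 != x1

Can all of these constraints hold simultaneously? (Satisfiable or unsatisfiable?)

From constraints 1 and 13: x5 ≥ x4 ≥ 3. From constraint 6: x3 ≥ 2. Hence x5 + x3 ≥ 5. But constraint 4 requires x5 + x3 = 4, and 4 < 5. Contradiction.

Unsatisfiable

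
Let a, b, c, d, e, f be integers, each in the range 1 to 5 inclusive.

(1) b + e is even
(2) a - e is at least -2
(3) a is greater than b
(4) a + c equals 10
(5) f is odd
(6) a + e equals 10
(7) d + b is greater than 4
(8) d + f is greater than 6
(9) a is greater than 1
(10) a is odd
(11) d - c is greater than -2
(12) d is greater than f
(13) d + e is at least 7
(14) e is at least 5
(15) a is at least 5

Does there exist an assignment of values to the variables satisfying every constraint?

Satisfiable

Try a = 5, b = 1, c = 5, d = 5, e = 5, f = 3.
Check constraint 2: a - e = 0; constraint 4: a + c = 10. The remaining constraints are straightforward to verify.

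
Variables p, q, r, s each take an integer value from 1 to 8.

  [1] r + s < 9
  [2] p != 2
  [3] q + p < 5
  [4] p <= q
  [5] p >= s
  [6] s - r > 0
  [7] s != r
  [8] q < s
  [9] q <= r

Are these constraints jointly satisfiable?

Constraints 4, 5, 6, and 9 give p ≤ q, q ≤ r, r < s, s ≤ p. Chaining: p ≤ q ≤ r < s ≤ p, which forces p < p — impossible.

Unsatisfiable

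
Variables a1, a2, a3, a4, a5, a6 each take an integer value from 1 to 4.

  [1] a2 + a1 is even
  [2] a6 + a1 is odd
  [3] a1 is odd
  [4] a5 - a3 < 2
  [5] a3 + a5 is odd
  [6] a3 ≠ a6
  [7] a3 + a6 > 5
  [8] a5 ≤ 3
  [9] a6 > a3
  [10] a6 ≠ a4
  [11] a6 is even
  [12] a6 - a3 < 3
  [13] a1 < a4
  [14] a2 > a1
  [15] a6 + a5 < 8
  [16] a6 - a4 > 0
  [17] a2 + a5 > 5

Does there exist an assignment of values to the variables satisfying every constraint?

Take a1 = 1, a2 = 3, a3 = 2, a4 = 3, a5 = 3, a6 = 4. Then constraint 4: a5 - a3 = 1; constraint 7: a3 + a6 = 6, and every other listed constraint is also met.

Satisfiable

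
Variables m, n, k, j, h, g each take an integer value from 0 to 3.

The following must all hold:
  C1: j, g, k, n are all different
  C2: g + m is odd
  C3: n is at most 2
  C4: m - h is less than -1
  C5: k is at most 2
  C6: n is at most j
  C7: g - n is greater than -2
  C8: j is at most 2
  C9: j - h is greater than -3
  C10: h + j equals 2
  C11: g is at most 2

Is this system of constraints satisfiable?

Unsatisfiable

Constraints 3, 5, 8, and 11 confine each of j, g, k, n to the 3 values {0, …, 2} (the domain already gives each ≥ 0).
Constraint 1 requires all 4 of them to be distinct, but only 3 values are available — impossible by the pigeonhole principle.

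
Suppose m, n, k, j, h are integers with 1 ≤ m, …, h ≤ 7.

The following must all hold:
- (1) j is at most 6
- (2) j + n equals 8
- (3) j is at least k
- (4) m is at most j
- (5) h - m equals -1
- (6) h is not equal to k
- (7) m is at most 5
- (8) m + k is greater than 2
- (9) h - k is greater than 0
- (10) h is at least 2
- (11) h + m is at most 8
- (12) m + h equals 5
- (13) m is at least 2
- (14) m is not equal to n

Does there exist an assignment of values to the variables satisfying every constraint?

Satisfiable

Setting (m, n, k, j, h) = (3, 2, 1, 6, 2) satisfies everything: constraint 2: j + n = 8; constraint 5: h - m = -1; constraint 8: m + k = 4, and the others follow.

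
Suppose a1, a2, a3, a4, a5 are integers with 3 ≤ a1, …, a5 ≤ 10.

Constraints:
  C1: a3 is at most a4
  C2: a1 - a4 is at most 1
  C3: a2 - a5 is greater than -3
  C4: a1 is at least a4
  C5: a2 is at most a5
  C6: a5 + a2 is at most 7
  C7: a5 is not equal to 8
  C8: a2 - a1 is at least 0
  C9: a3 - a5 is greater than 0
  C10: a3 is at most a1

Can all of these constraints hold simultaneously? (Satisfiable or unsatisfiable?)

Unsatisfiable

Constraints 1, 4, 5, 8, and 9 give a4 ≤ a1, a1 ≤ a2, a2 ≤ a5, a5 < a3, a3 ≤ a4. Chaining: a4 ≤ a1 ≤ a2 ≤ a5 < a3 ≤ a4, which forces a4 < a4 — impossible.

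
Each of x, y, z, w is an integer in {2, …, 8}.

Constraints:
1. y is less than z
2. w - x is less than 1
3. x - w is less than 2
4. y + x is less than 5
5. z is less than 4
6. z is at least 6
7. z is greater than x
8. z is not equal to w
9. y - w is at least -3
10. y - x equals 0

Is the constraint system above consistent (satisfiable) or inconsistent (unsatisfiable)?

From constraint 6: z ≥ 6. From constraint 5: z ≤ 3. But 3 < 6, so no value of z works.

Unsatisfiable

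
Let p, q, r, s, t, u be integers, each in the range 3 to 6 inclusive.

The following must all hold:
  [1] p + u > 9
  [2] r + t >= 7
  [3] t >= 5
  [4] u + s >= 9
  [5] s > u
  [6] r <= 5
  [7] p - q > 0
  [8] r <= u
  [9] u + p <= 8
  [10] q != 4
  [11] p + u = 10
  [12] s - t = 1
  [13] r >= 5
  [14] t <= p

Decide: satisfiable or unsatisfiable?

From constraints 8 and 13: u ≥ r ≥ 5. From constraints 3 and 14: p ≥ t ≥ 5. Hence u + p ≥ 10. But constraint 9 requires u + p ≤ 8, and 8 < 10. Contradiction.

Unsatisfiable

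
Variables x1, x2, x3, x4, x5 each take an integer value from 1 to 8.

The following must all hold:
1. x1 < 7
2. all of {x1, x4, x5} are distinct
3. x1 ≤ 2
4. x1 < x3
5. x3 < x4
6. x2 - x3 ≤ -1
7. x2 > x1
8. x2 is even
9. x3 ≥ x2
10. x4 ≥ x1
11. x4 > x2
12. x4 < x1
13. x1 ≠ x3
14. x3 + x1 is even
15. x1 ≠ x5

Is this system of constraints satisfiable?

Constraints 5, 6, 7, and 12 give x2 < x3, x3 < x4, x4 < x1, x1 < x2. Chaining: x2 < x3 < x4 < x1 < x2, which forces x2 < x2 — impossible.

Unsatisfiable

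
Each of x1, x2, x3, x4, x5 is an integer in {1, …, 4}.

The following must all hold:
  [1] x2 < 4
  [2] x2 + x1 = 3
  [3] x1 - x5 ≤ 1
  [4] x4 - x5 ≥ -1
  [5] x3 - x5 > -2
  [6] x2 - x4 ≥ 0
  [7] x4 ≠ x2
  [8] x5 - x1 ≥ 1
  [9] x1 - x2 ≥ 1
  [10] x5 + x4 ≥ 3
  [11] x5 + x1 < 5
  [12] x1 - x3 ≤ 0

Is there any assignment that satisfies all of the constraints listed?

Unsatisfiable

Constraints 4, 6, 8, and 9 give x5 − x1 ≥ 1, x1 − x2 ≥ 1, x2 − x4 ≥ 0, x4 − x5 ≥ -1.
Adding all 4 inequalities: the left sides telescope to 0, and the right sides sum to 1 + 1 + 0 + (-1) = 1. So 0 ≥ 1, which is false.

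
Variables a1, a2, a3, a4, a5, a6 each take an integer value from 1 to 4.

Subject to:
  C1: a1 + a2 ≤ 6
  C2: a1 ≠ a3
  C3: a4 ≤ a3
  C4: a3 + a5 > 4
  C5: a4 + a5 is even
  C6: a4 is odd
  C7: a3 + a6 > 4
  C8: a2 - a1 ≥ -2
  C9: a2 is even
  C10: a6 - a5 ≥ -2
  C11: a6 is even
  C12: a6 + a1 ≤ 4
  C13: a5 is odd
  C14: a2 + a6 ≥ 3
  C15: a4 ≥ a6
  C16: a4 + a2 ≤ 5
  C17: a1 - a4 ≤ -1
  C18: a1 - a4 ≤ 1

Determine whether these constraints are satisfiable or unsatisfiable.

Take a1 = 1, a2 = 2, a3 = 4, a4 = 3, a5 = 1, a6 = 2. Then constraint 1: a1 + a2 = 3; constraint 4: a3 + a5 = 5, and every other listed constraint is also met.

Satisfiable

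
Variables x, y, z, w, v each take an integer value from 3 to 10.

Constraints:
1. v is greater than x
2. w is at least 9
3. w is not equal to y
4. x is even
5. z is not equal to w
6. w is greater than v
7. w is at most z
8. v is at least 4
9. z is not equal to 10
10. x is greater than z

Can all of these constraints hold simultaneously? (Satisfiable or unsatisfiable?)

Constraints 1, 6, 7, and 10 give x < v, v < w, w ≤ z, z < x. Chaining: x < v < w ≤ z < x, which forces x < x — impossible.

Unsatisfiable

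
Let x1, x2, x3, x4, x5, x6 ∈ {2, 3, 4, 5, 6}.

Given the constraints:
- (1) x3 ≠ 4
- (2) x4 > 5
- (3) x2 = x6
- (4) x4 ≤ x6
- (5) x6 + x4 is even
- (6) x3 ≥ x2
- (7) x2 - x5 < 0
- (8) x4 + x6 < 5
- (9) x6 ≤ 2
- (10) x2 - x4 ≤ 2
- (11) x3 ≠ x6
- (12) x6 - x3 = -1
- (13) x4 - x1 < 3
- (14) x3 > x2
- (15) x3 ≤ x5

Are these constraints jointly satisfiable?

Unsatisfiable

From constraint 2: x4 ≥ 6. From constraints 4 and 9: x4 ≤ x6 and x6 ≤ 2, so x4 ≤ 2. But 2 < 6, so no value of x4 works.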